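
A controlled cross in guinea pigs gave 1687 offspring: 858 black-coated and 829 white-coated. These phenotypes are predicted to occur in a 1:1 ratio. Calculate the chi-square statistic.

0.499

Total ratio parts = 2. Expected numbers out of 1687:
  black-coated: 1687 × 1/2 = 843.5
  white-coated: 1687 × 1/2 = 843.5
χ² = Σ (O − E)² / E
  black-coated: (858 − 843.5)² / 843.5 = 0.2493
  white-coated: (829 − 843.5)² / 843.5 = 0.2493
χ² = 0.2493 + 0.2493 = 0.4986 ≈ 0.499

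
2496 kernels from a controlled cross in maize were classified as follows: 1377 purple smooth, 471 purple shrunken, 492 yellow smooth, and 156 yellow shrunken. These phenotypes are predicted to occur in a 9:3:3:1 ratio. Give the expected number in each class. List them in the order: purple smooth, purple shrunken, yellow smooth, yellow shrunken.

Expected counts for N = 2496 under a 9:3:3:1 ratio (total parts = 16):
  purple smooth: 2496 × 9/16 = 1404
  purple shrunken: 2496 × 3/16 = 468
  yellow smooth: 2496 × 3/16 = 468
  yellow shrunken: 2496 × 1/16 = 156

1404, 468, 468, 156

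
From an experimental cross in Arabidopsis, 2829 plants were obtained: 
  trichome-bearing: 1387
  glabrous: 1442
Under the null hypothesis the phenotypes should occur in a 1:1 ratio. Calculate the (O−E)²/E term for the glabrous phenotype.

The 1:1 ratio has 2 parts, so with N = 2829 the expected counts are:
  trichome-bearing: 2829 × 1/2 = 1414.5
  glabrous: 2829 × 1/2 = 1414.5
Contribution of glabrous: (1442 − 1414.5)² / 1414.5 = 0.5346

0.535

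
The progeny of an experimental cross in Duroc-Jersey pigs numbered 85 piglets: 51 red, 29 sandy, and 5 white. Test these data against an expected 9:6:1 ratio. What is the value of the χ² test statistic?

0.490

Total ratio parts = 16. Expected numbers out of 85:
  red: 85 × 9/16 = 47.8125
  sandy: 85 × 6/16 = 31.875
  white: 85 × 1/16 = 5.3125
χ² = Σ (O − E)² / E
  red: (51 − 47.8125)² / 47.8125 = 0.2125
  sandy: (29 − 31.875)² / 31.875 = 0.2593
  white: (5 − 5.3125)² / 5.3125 = 0.0184
χ² = 0.2125 + 0.2593 + 0.0184 = 0.4902 ≈ 0.490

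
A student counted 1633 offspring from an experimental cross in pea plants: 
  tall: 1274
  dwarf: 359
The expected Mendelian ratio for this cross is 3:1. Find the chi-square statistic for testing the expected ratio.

7.922

Total ratio parts = 4. Expected numbers out of 1633:
  tall: 1633 × 3/4 = 1224.75
  dwarf: 1633 × 1/4 = 408.25
χ² = Σ (O − E)² / E
  tall: (1274 − 1224.75)² / 1224.75 = 1.9805
  dwarf: (359 − 408.25)² / 408.25 = 5.9414
χ² = 1.9805 + 5.9414 = 7.9219 ≈ 7.922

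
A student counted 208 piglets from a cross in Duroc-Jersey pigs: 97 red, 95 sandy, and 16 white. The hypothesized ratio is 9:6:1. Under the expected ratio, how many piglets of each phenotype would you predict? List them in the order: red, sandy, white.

Expected counts for N = 208 under a 9:6:1 ratio (total parts = 16):
  red: 208 × 9/16 = 117
  sandy: 208 × 6/16 = 78
  white: 208 × 1/16 = 13

117, 78, 13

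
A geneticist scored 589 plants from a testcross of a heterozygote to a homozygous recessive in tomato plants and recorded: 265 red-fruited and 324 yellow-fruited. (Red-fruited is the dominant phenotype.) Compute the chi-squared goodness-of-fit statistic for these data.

5.910

A testcross of a heterozygote (Aa × aa) gives a 1:1 phenotypic ratio.
Under the 1:1 hypothesis (Σ ratio = 2, N = 589):
  red-fruited: 589 × 1/2 = 294.5
  yellow-fruited: 589 × 1/2 = 294.5
χ² = Σ (O − E)² / E
  red-fruited: (265 − 294.5)² / 294.5 = 2.9550
  yellow-fruited: (324 − 294.5)² / 294.5 = 2.9550
χ² = 2.9550 + 2.9550 = 5.910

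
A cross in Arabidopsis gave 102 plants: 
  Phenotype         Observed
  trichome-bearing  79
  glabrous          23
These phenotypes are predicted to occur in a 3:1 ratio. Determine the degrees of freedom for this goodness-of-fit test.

A goodness-of-fit test with 2 phenotype classes has df = 2 − 1 = 1.

1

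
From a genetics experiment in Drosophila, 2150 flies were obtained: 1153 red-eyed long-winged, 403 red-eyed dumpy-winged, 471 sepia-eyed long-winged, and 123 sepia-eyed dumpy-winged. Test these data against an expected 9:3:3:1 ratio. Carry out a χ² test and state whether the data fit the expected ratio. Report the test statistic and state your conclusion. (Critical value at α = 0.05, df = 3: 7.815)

Total ratio parts = 16. Expected numbers out of 2150:
  red-eyed long-winged: 2150 × 9/16 = 1209.375
  red-eyed dumpy-winged: 2150 × 3/16 = 403.125
  sepia-eyed long-winged: 2150 × 3/16 = 403.125
  sepia-eyed dumpy-winged: 2150 × 1/16 = 134.375
χ² = Σ (O − E)² / E
  red-eyed long-winged: (1153 − 1209.375)² / 1209.375 = 2.6279
  red-eyed dumpy-winged: (403 − 403.125)² / 403.125 = 0.0000
  sepia-eyed long-winged: (471 − 403.125)² / 403.125 = 11.4283
  sepia-eyed dumpy-winged: (123 − 134.375)² / 134.375 = 0.9629
χ² = 2.6279 + 0.0000 + 11.4283 + 0.9629 = 15.0191 ≈ 15.019
Degrees of freedom = 4 − 1 = 3; critical value at α = 0.05 is 7.815.
Since 15.019 > 7.815, we reject the null hypothesis — the data do not fit the 9:3:3:1 ratio.

15.019; not consistent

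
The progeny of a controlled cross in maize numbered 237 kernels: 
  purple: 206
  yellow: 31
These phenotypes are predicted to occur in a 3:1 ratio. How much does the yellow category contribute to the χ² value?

The 3:1 ratio has 4 parts, so with N = 237 the expected counts are:
  purple: 237 × 3/4 = 177.75
  yellow: 237 × 1/4 = 59.25
Contribution of yellow: (31 − 59.25)² / 59.25 = 13.4694

13.469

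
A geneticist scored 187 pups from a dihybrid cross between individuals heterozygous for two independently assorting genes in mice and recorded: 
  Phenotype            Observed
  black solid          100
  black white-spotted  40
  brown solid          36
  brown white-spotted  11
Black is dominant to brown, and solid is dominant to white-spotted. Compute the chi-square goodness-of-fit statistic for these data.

1.017

A dihybrid F₂ with independent assortment and complete dominance at both loci gives a 9:3:3:1 phenotypic ratio.
Under the 9:3:3:1 hypothesis (Σ ratio = 16, N = 187):
  black solid: 187 × 9/16 = 105.1875
  black white-spotted: 187 × 3/16 = 35.0625
  brown solid: 187 × 3/16 = 35.0625
  brown white-spotted: 187 × 1/16 = 11.6875
χ² = Σ (O − E)² / E
  black solid: (100 − 105.1875)² / 105.1875 = 0.2558
  black white-spotted: (40 − 35.0625)² / 35.0625 = 0.6953
  brown solid: (36 − 35.0625)² / 35.0625 = 0.0251
  brown white-spotted: (11 − 11.6875)² / 11.6875 = 0.0404
χ² = 0.2558 + 0.6953 + 0.0251 + 0.0404 = 1.0166 ≈ 1.017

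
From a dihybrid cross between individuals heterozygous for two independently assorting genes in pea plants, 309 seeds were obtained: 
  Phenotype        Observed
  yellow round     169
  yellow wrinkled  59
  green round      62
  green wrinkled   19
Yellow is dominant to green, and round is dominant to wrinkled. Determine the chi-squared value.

A dihybrid F₂ with independent assortment and complete dominance at both loci gives a 9:3:3:1 phenotypic ratio.
The 9:3:3:1 ratio has 16 parts, so with N = 309 the expected counts are:
  yellow round: 309 × 9/16 = 173.8125
  yellow wrinkled: 309 × 3/16 = 57.9375
  green round: 309 × 3/16 = 57.9375
  green wrinkled: 309 × 1/16 = 19.3125
χ² = Σ (O − E)² / E
  yellow round: (169 − 173.8125)² / 173.8125 = 0.1332
  yellow wrinkled: (59 − 57.9375)² / 57.9375 = 0.0195
  green round: (62 − 57.9375)² / 57.9375 = 0.2849
  green wrinkled: (19 − 19.3125)² / 19.3125 = 0.0051
χ² = 0.1332 + 0.0195 + 0.2849 + 0.0051 = 0.4427 ≈ 0.443

0.443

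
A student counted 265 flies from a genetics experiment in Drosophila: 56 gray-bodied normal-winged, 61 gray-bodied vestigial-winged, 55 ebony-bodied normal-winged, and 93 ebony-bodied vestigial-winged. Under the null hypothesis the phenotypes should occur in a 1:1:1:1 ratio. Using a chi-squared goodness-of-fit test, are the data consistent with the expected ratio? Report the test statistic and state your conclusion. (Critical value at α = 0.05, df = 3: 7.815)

14.713; not consistent

Under the 1:1:1:1 hypothesis (Σ ratio = 4, N = 265):
  gray-bodied normal-winged: 265 × 1/4 = 66.25
  gray-bodied vestigial-winged: 265 × 1/4 = 66.25
  ebony-bodied normal-winged: 265 × 1/4 = 66.25
  ebony-bodied vestigial-winged: 265 × 1/4 = 66.25
χ² = Σ (O − E)² / E
  gray-bodied normal-winged: (56 − 66.25)² / 66.25 = 1.5858
  gray-bodied vestigial-winged: (61 − 66.25)² / 66.25 = 0.4160
  ebony-bodied normal-winged: (55 − 66.25)² / 66.25 = 1.9104
  ebony-bodied vestigial-winged: (93 − 66.25)² / 66.25 = 10.8009
χ² = 1.5858 + 0.4160 + 1.9104 + 10.8009 = 14.7131 ≈ 14.713
Degrees of freedom = 4 − 1 = 3; critical value at α = 0.05 is 7.815.
Since 14.713 > 7.815, we reject the null hypothesis — the data do not fit the 1:1:1:1 ratio.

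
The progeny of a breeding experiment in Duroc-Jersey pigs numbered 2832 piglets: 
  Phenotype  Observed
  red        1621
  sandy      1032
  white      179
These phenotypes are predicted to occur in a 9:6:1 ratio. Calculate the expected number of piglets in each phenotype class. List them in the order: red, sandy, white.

Expected counts for N = 2832 under a 9:6:1 ratio (total parts = 16):
  red: 2832 × 9/16 = 1593
  sandy: 2832 × 6/16 = 1062
  white: 2832 × 1/16 = 177

1593, 1062, 177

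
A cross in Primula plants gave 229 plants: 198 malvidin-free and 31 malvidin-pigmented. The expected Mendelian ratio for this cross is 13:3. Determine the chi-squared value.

4.085

Under the 13:3 hypothesis (Σ ratio = 16, N = 229):
  malvidin-free: 229 × 13/16 = 186.0625
  malvidin-pigmented: 229 × 3/16 = 42.9375
χ² = Σ (O − E)² / E
  malvidin-free: (198 − 186.0625)² / 186.0625 = 0.7659
  malvidin-pigmented: (31 − 42.9375)² / 42.9375 = 3.3189
χ² = 0.7659 + 3.3189 = 4.0848 ≈ 4.085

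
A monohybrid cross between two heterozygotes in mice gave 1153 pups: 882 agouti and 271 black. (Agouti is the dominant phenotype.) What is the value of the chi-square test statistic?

For a monohybrid cross between heterozygotes with complete dominance, the expected phenotypic ratio is 3:1.
The 3:1 ratio has 4 parts, so with N = 1153 the expected counts are:
  agouti: 1153 × 3/4 = 864.75
  black: 1153 × 1/4 = 288.25
χ² = Σ (O − E)² / E
  agouti: (882 − 864.75)² / 864.75 = 0.3441
  black: (271 − 288.25)² / 288.25 = 1.0323
χ² = 0.3441 + 1.0323 = 1.3764 ≈ 1.376

1.376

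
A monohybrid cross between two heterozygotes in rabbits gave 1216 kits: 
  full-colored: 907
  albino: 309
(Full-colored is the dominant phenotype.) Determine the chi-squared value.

For a monohybrid cross between heterozygotes with complete dominance, the expected phenotypic ratio is 3:1.
Total ratio parts = 4. Expected numbers out of 1216:
  full-colored: 1216 × 3/4 = 912
  albino: 1216 × 1/4 = 304
χ² = Σ (O − E)² / E
  full-colored: (907 − 912)² / 912 = 0.0274
  albino: (309 − 304)² / 304 = 0.0822
χ² = 0.0274 + 0.0822 = 0.1096 ≈ 0.110

0.110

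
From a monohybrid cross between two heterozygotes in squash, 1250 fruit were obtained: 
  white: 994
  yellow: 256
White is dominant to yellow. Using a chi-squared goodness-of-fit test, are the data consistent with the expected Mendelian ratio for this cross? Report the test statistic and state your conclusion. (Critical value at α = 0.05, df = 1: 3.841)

13.620; not consistent

For a monohybrid cross between heterozygotes with complete dominance, the expected phenotypic ratio is 3:1.
Under the 3:1 hypothesis (Σ ratio = 4, N = 1250):
  white: 1250 × 3/4 = 937.5
  yellow: 1250 × 1/4 = 312.5
χ² = Σ (O − E)² / E
  white: (994 − 937.5)² / 937.5 = 3.4051
  yellow: (256 − 312.5)² / 312.5 = 10.2152
χ² = 3.4051 + 10.2152 = 13.6203 ≈ 13.620
Degrees of freedom = 2 − 1 = 1; critical value at α = 0.05 is 3.841.
Since 13.620 > 3.841, we reject the null hypothesis — the data do not fit the 3:1 ratio.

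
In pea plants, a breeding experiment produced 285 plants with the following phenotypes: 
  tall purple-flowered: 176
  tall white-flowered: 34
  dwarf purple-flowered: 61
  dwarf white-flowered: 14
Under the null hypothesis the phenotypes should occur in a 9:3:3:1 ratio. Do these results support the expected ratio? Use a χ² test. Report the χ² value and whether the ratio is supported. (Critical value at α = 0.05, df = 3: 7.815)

Expected counts for N = 285 under a 9:3:3:1 ratio (total parts = 16):
  tall purple-flowered: 285 × 9/16 = 160.3125
  tall white-flowered: 285 × 3/16 = 53.4375
  dwarf purple-flowered: 285 × 3/16 = 53.4375
  dwarf white-flowered: 285 × 1/16 = 17.8125
χ² = Σ (O − E)² / E
  tall purple-flowered: (176 − 160.3125)² / 160.3125 = 1.5351
  tall white-flowered: (34 − 53.4375)² / 53.4375 = 7.0702
  dwarf purple-flowered: (61 − 53.4375)² / 53.4375 = 1.0702
  dwarf white-flowered: (14 − 17.8125)² / 17.8125 = 0.8160
χ² = 1.5351 + 7.0702 + 1.0702 + 0.8160 = 10.4915 ≈ 10.492
Degrees of freedom = 4 − 1 = 3; critical value at α = 0.05 is 7.815.
Since 10.492 > 7.815, we reject the null hypothesis — the data do not fit the 9:3:3:1 ratio.

10.492; not consistent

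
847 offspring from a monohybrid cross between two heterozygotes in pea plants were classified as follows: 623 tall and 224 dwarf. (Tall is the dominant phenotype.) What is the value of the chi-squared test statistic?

0.945

For a monohybrid cross between heterozygotes with complete dominance, the expected phenotypic ratio is 3:1.
Under the 3:1 hypothesis (Σ ratio = 4, N = 847):
  tall: 847 × 3/4 = 635.25
  dwarf: 847 × 1/4 = 211.75
χ² = Σ (O − E)² / E
  tall: (623 − 635.25)² / 635.25 = 0.2362
  dwarf: (224 − 211.75)² / 211.75 = 0.7087
χ² = 0.2362 + 0.7087 = 0.9449 ≈ 0.945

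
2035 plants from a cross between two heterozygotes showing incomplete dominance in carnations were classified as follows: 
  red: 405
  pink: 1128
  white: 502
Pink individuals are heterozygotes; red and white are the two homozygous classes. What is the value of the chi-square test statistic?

With incomplete dominance, a heterozygote × heterozygote cross gives a 1:2:1 phenotypic ratio.
The 1:2:1 ratio has 4 parts, so with N = 2035 the expected counts are:
  red: 2035 × 1/4 = 508.75
  pink: 2035 × 2/4 = 1017.5
  white: 2035 × 1/4 = 508.75
χ² = Σ (O − E)² / E
  red: (405 − 508.75)² / 508.75 = 21.1579
  pink: (1128 − 1017.5)² / 1017.5 = 12.0002
  white: (502 − 508.75)² / 508.75 = 0.0896
χ² = 21.1579 + 12.0002 + 0.0896 = 33.2477 ≈ 33.248

33.248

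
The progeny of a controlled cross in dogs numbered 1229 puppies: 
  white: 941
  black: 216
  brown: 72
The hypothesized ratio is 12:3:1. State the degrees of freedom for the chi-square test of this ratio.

2

A goodness-of-fit test with 3 phenotype classes has df = 3 − 1 = 2.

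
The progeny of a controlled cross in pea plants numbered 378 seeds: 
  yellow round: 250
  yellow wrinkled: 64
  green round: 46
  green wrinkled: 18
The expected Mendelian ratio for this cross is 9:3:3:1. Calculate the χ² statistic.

17.306

Under the 9:3:3:1 hypothesis (Σ ratio = 16, N = 378):
  yellow round: 378 × 9/16 = 212.625
  yellow wrinkled: 378 × 3/16 = 70.875
  green round: 378 × 3/16 = 70.875
  green wrinkled: 378 × 1/16 = 23.625
χ² = Σ (O − E)² / E
  yellow round: (250 − 212.625)² / 212.625 = 6.5697
  yellow wrinkled: (64 − 70.875)² / 70.875 = 0.6669
  green round: (46 − 70.875)² / 70.875 = 8.7304
  green wrinkled: (18 − 23.625)² / 23.625 = 1.3393
χ² = 6.5697 + 0.6669 + 8.7304 + 1.3393 = 17.3063 ≈ 17.306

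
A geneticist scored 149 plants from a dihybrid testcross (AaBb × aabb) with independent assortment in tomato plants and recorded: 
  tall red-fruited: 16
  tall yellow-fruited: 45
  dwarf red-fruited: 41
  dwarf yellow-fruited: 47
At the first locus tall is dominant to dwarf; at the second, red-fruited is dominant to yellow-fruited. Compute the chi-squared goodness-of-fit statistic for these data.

A dihybrid testcross with independent assortment gives a 1:1:1:1 ratio.
Total ratio parts = 4. Expected numbers out of 149:
  tall red-fruited: 149 × 1/4 = 37.25
  tall yellow-fruited: 149 × 1/4 = 37.25
  dwarf red-fruited: 149 × 1/4 = 37.25
  dwarf yellow-fruited: 149 × 1/4 = 37.25
χ² = Σ (O − E)² / E
  tall red-fruited: (16 − 37.25)² / 37.25 = 12.1225
  tall yellow-fruited: (45 − 37.25)² / 37.25 = 1.6124
  dwarf red-fruited: (41 − 37.25)² / 37.25 = 0.3775
  dwarf yellow-fruited: (47 − 37.25)² / 37.25 = 2.5520
χ² = 12.1225 + 1.6124 + 0.3775 + 2.5520 = 16.6644 ≈ 16.664

16.664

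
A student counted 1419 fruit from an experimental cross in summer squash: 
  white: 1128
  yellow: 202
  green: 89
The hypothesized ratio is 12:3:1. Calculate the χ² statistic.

Total ratio parts = 16. Expected numbers out of 1419:
  white: 1419 × 12/16 = 1064.25
  yellow: 1419 × 3/16 = 266.0625
  green: 1419 × 1/16 = 88.6875
χ² = Σ (O − E)² / E
  white: (1128 − 1064.25)² / 1064.25 = 3.8187
  yellow: (202 − 266.0625)² / 266.0625 = 15.4250
  green: (89 − 88.6875)² / 88.6875 = 0.0011
χ² = 3.8187 + 15.4250 + 0.0011 = 19.2448 ≈ 19.245

19.245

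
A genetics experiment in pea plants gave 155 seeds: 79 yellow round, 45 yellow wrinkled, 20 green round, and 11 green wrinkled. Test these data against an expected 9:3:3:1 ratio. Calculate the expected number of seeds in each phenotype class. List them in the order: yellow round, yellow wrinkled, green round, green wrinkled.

87.1875, 29.0625, 29.0625, 9.6875

Expected counts for N = 155 under a 9:3:3:1 ratio (total parts = 16):
  yellow round: 155 × 9/16 = 87.1875
  yellow wrinkled: 155 × 3/16 = 29.0625
  green round: 155 × 3/16 = 29.0625
  green wrinkled: 155 × 1/16 = 9.6875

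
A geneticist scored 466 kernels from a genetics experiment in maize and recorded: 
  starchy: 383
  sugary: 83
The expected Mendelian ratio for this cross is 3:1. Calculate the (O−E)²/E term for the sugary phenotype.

Total ratio parts = 4. Expected numbers out of 466:
  starchy: 466 × 3/4 = 349.5
  sugary: 466 × 1/4 = 116.5
Contribution of sugary: (83 − 116.5)² / 116.5 = 9.6330

9.633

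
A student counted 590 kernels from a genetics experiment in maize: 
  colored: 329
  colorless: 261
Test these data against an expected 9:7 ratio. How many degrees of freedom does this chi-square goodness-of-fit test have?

A goodness-of-fit test with 2 phenotype classes has df = 2 − 1 = 1.

1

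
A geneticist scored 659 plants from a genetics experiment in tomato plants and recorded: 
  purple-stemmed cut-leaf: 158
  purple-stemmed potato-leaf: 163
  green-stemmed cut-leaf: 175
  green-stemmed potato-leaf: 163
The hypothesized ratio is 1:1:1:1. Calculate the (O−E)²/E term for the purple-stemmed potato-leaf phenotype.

Expected counts for N = 659 under a 1:1:1:1 ratio (total parts = 4):
  purple-stemmed cut-leaf: 659 × 1/4 = 164.75
  purple-stemmed potato-leaf: 659 × 1/4 = 164.75
  green-stemmed cut-leaf: 659 × 1/4 = 164.75
  green-stemmed potato-leaf: 659 × 1/4 = 164.75
Contribution of purple-stemmed potato-leaf: (163 − 164.75)² / 164.75 = 0.0186

0.019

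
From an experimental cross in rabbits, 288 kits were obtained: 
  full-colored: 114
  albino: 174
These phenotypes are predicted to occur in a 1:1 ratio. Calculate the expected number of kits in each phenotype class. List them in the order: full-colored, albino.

Expected counts for N = 288 under a 1:1 ratio (total parts = 2):
  full-colored: 288 × 1/2 = 144
  albino: 288 × 1/2 = 144

144, 144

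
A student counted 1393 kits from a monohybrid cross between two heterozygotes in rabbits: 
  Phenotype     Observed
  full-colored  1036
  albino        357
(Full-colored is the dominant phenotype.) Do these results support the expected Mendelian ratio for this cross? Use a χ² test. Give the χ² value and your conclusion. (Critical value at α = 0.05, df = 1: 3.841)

For a monohybrid cross between heterozygotes with complete dominance, the expected phenotypic ratio is 3:1.
Expected counts for N = 1393 under a 3:1 ratio (total parts = 4):
  full-colored: 1393 × 3/4 = 1044.75
  albino: 1393 × 1/4 = 348.25
χ² = Σ (O − E)² / E
  full-colored: (1036 − 1044.75)² / 1044.75 = 0.0733
  albino: (357 − 348.25)² / 348.25 = 0.2198
χ² = 0.0733 + 0.2198 = 0.2931 ≈ 0.293
Degrees of freedom = 2 − 1 = 1; critical value at α = 0.05 is 3.841.
Since 0.293 < 3.841, we fail to reject the null hypothesis — the data are consistent with the 3:1 ratio.

0.293; consistent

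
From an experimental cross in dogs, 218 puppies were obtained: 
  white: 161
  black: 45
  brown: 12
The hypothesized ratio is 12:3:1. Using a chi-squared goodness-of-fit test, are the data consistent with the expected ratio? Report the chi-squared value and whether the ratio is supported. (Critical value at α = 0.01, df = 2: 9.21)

0.648; consistent

The 12:3:1 ratio has 16 parts, so with N = 218 the expected counts are:
  white: 218 × 12/16 = 163.5
  black: 218 × 3/16 = 40.875
  brown: 218 × 1/16 = 13.625
χ² = Σ (O − E)² / E
  white: (161 − 163.5)² / 163.5 = 0.0382
  black: (45 − 40.875)² / 40.875 = 0.4163
  brown: (12 − 13.625)² / 13.625 = 0.1938
χ² = 0.0382 + 0.4163 + 0.1938 = 0.6483 ≈ 0.648
Degrees of freedom = 3 − 1 = 2; critical value at α = 0.01 is 9.21.
Since 0.648 < 9.21, we fail to reject the null hypothesis — the data are consistent with the 12:3:1 ratio.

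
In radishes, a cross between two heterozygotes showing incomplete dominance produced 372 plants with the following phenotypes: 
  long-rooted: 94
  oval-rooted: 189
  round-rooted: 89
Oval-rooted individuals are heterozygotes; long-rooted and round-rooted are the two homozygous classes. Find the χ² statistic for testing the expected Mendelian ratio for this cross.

With incomplete dominance, a heterozygote × heterozygote cross gives a 1:2:1 phenotypic ratio.
The 1:2:1 ratio has 4 parts, so with N = 372 the expected counts are:
  long-rooted: 372 × 1/4 = 93
  oval-rooted: 372 × 2/4 = 186
  round-rooted: 372 × 1/4 = 93
χ² = Σ (O − E)² / E
  long-rooted: (94 − 93)² / 93 = 0.0108
  oval-rooted: (189 − 186)² / 186 = 0.0484
  round-rooted: (89 − 93)² / 93 = 0.1720
χ² = 0.0108 + 0.0484 + 0.1720 = 0.2312 ≈ 0.231

0.231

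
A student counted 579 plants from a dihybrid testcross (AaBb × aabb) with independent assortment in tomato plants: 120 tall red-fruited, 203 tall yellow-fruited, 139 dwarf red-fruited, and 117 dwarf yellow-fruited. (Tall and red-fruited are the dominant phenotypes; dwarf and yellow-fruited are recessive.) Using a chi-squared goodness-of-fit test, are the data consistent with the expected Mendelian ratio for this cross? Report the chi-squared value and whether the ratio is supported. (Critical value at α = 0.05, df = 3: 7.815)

A dihybrid testcross with independent assortment gives a 1:1:1:1 ratio.
Under the 1:1:1:1 hypothesis (Σ ratio = 4, N = 579):
  tall red-fruited: 579 × 1/4 = 144.75
  tall yellow-fruited: 579 × 1/4 = 144.75
  dwarf red-fruited: 579 × 1/4 = 144.75
  dwarf yellow-fruited: 579 × 1/4 = 144.75
χ² = Σ (O − E)² / E
  tall red-fruited: (120 − 144.75)² / 144.75 = 4.2319
  tall yellow-fruited: (203 − 144.75)² / 144.75 = 23.4408
  dwarf red-fruited: (139 − 144.75)² / 144.75 = 0.2284
  dwarf yellow-fruited: (117 − 144.75)² / 144.75 = 5.3199
χ² = 4.2319 + 23.4408 + 0.2284 + 5.3199 = 33.221
Degrees of freedom = 4 − 1 = 3; critical value at α = 0.05 is 7.815.
Since 33.221 > 7.815, we reject the null hypothesis — the data do not fit the 1:1:1:1 ratio.

33.221; not consistent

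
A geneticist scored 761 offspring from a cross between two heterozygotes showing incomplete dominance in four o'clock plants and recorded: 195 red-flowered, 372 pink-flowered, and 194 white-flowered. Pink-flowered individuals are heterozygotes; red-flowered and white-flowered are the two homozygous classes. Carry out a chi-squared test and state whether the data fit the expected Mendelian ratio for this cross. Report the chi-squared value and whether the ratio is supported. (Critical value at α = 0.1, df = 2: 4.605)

With incomplete dominance, a heterozygote × heterozygote cross gives a 1:2:1 phenotypic ratio.
Total ratio parts = 4. Expected numbers out of 761:
  red-flowered: 761 × 1/4 = 190.25
  pink-flowered: 761 × 2/4 = 380.5
  white-flowered: 761 × 1/4 = 190.25
χ² = Σ (O − E)² / E
  red-flowered: (195 − 190.25)² / 190.25 = 0.1186
  pink-flowered: (372 − 380.5)² / 380.5 = 0.1899
  white-flowered: (194 − 190.25)² / 190.25 = 0.0739
χ² = 0.1186 + 0.1899 + 0.0739 = 0.3824 ≈ 0.382
Degrees of freedom = 3 − 1 = 2; critical value at α = 0.1 is 4.605.
Since 0.382 < 4.605, we fail to reject the null hypothesis — the data are consistent with the 1:2:1 ratio.

0.382; consistent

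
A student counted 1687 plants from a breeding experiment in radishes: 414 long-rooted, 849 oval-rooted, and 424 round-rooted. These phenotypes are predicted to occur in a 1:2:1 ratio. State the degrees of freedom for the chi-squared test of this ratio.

A goodness-of-fit test with 3 phenotype classes has df = 3 − 1 = 2.

2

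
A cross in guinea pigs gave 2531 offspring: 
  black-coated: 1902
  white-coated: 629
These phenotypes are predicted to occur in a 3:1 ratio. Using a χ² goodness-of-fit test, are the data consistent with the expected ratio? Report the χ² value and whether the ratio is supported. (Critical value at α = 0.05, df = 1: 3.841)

0.030; consistent

Total ratio parts = 4. Expected numbers out of 2531:
  black-coated: 2531 × 3/4 = 1898.25
  white-coated: 2531 × 1/4 = 632.75
χ² = Σ (O − E)² / E
  black-coated: (1902 − 1898.25)² / 1898.25 = 0.0074
  white-coated: (629 − 632.75)² / 632.75 = 0.0222
χ² = 0.0074 + 0.0222 = 0.0296 ≈ 0.030
Degrees of freedom = 2 − 1 = 1; critical value at α = 0.05 is 3.841.
Since 0.030 < 3.841, we fail to reject the null hypothesis — the data are consistent with the 3:1 ratio.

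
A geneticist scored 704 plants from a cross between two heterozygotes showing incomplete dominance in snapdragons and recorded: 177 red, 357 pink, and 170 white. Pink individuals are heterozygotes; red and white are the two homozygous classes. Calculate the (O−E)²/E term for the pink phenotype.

0.071

With incomplete dominance, a heterozygote × heterozygote cross gives a 1:2:1 phenotypic ratio.
Total ratio parts = 4. Expected numbers out of 704:
  red: 704 × 1/4 = 176
  pink: 704 × 2/4 = 352
  white: 704 × 1/4 = 176
Contribution of pink: (357 − 352)² / 352 = 0.0710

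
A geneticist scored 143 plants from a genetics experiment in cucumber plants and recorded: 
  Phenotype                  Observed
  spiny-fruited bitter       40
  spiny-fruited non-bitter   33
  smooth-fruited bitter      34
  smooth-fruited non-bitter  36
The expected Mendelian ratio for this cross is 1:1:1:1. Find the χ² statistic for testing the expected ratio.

The 1:1:1:1 ratio has 4 parts, so with N = 143 the expected counts are:
  spiny-fruited bitter: 143 × 1/4 = 35.75
  spiny-fruited non-bitter: 143 × 1/4 = 35.75
  smooth-fruited bitter: 143 × 1/4 = 35.75
  smooth-fruited non-bitter: 143 × 1/4 = 35.75
χ² = Σ (O − E)² / E
  spiny-fruited bitter: (40 − 35.75)² / 35.75 = 0.5052
  spiny-fruited non-bitter: (33 − 35.75)² / 35.75 = 0.2115
  smooth-fruited bitter: (34 − 35.75)² / 35.75 = 0.0857
  smooth-fruited non-bitter: (36 − 35.75)² / 35.75 = 0.0017
χ² = 0.5052 + 0.2115 + 0.0857 + 0.0017 = 0.8041 ≈ 0.804

0.804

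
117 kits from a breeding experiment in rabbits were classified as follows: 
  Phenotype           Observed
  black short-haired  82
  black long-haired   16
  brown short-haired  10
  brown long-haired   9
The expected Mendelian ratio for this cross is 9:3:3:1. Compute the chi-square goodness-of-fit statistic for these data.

12.474

The 9:3:3:1 ratio has 16 parts, so with N = 117 the expected counts are:
  black short-haired: 117 × 9/16 = 65.8125
  black long-haired: 117 × 3/16 = 21.9375
  brown short-haired: 117 × 3/16 = 21.9375
  brown long-haired: 117 × 1/16 = 7.3125
χ² = Σ (O − E)² / E
  black short-haired: (82 − 65.8125)² / 65.8125 = 3.9815
  black long-haired: (16 − 21.9375)² / 21.9375 = 1.6070
  brown short-haired: (10 − 21.9375)² / 21.9375 = 6.4959
  brown long-haired: (9 − 7.3125)² / 7.3125 = 0.3894
χ² = 3.9815 + 1.6070 + 6.4959 + 0.3894 = 12.4738 ≈ 12.474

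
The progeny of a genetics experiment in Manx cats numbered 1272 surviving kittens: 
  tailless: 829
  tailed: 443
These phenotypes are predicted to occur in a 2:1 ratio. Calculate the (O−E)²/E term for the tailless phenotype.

Total ratio parts = 3. Expected numbers out of 1272:
  tailless: 1272 × 2/3 = 848
  tailed: 1272 × 1/3 = 424
Contribution of tailless: (829 − 848)² / 848 = 0.4257

0.426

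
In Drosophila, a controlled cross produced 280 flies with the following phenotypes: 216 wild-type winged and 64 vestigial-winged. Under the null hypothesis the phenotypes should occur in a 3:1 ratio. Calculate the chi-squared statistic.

The 3:1 ratio has 4 parts, so with N = 280 the expected counts are:
  wild-type winged: 280 × 3/4 = 210
  vestigial-winged: 280 × 1/4 = 70
χ² = Σ (O − E)² / E
  wild-type winged: (216 − 210)² / 210 = 0.1714
  vestigial-winged: (64 − 70)² / 70 = 0.5143
χ² = 0.1714 + 0.5143 = 0.6857 ≈ 0.686

0.686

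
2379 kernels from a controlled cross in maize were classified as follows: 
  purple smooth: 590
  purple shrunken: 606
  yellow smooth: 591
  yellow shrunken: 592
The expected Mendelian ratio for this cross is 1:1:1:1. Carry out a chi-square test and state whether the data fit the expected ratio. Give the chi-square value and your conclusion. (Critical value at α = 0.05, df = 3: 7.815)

Expected counts for N = 2379 under a 1:1:1:1 ratio (total parts = 4):
  purple smooth: 2379 × 1/4 = 594.75
  purple shrunken: 2379 × 1/4 = 594.75
  yellow smooth: 2379 × 1/4 = 594.75
  yellow shrunken: 2379 × 1/4 = 594.75
χ² = Σ (O − E)² / E
  purple smooth: (590 − 594.75)² / 594.75 = 0.0379
  purple shrunken: (606 − 594.75)² / 594.75 = 0.2128
  yellow smooth: (591 − 594.75)² / 594.75 = 0.0236
  yellow shrunken: (592 − 594.75)² / 594.75 = 0.0127
χ² = 0.0379 + 0.2128 + 0.0236 + 0.0127 = 0.287
Degrees of freedom = 4 − 1 = 3; critical value at α = 0.05 is 7.815.
Since 0.287 < 7.815, we fail to reject the null hypothesis — the data are consistent with the 1:1:1:1 ratio.

0.287; consistent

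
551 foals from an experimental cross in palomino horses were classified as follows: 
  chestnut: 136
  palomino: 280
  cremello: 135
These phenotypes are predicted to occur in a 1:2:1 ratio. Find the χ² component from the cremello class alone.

Total ratio parts = 4. Expected numbers out of 551:
  chestnut: 551 × 1/4 = 137.75
  palomino: 551 × 2/4 = 275.5
  cremello: 551 × 1/4 = 137.75
Contribution of cremello: (135 − 137.75)² / 137.75 = 0.0549

0.055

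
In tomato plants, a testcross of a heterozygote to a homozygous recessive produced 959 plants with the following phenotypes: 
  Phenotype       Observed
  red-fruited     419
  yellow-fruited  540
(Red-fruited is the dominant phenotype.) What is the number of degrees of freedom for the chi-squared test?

1

A testcross of a heterozygote (Aa × aa) gives a 1:1 phenotypic ratio.
A goodness-of-fit test with 2 phenotype classes has df = 2 − 1 = 1.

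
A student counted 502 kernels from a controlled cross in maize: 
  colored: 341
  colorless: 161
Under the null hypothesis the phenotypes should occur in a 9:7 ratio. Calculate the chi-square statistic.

27.820

Under the 9:7 hypothesis (Σ ratio = 16, N = 502):
  colored: 502 × 9/16 = 282.375
  colorless: 502 × 7/16 = 219.625
χ² = Σ (O − E)² / E
  colored: (341 − 282.375)² / 282.375 = 12.1714
  colorless: (161 − 219.625)² / 219.625 = 15.6489
χ² = 12.1714 + 15.6489 = 27.8203 ≈ 27.820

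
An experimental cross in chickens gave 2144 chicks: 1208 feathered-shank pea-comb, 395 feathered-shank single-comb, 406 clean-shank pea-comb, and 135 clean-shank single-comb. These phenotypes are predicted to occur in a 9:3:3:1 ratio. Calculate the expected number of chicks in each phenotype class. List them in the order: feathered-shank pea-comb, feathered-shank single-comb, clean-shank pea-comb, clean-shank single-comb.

1206, 402, 402, 134

Total ratio parts = 16. Expected numbers out of 2144:
  feathered-shank pea-comb: 2144 × 9/16 = 1206
  feathered-shank single-comb: 2144 × 3/16 = 402
  clean-shank pea-comb: 2144 × 3/16 = 402
  clean-shank single-comb: 2144 × 1/16 = 134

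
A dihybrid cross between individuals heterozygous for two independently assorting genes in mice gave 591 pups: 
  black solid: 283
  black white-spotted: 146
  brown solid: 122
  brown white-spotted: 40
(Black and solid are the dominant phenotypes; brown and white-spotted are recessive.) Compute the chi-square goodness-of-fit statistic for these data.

19.909

A dihybrid F₂ with independent assortment and complete dominance at both loci gives a 9:3:3:1 phenotypic ratio.
The 9:3:3:1 ratio has 16 parts, so with N = 591 the expected counts are:
  black solid: 591 × 9/16 = 332.4375
  black white-spotted: 591 × 3/16 = 110.8125
  brown solid: 591 × 3/16 = 110.8125
  brown white-spotted: 591 × 1/16 = 36.9375
χ² = Σ (O − E)² / E
  black solid: (283 − 332.4375)² / 332.4375 = 7.3520
  black white-spotted: (146 − 110.8125)² / 110.8125 = 11.1735
  brown solid: (122 − 110.8125)² / 110.8125 = 1.1295
  brown white-spotted: (40 − 36.9375)² / 36.9375 = 0.2539
χ² = 7.3520 + 11.1735 + 1.1295 + 0.2539 = 19.9089 ≈ 19.909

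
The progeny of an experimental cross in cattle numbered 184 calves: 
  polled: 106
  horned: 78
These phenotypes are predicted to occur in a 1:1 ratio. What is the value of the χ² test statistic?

Total ratio parts = 2. Expected numbers out of 184:
  polled: 184 × 1/2 = 92
  horned: 184 × 1/2 = 92
χ² = Σ (O − E)² / E
  polled: (106 − 92)² / 92 = 2.1304
  horned: (78 − 92)² / 92 = 2.1304
χ² = 2.1304 + 2.1304 = 4.2608 ≈ 4.261

4.261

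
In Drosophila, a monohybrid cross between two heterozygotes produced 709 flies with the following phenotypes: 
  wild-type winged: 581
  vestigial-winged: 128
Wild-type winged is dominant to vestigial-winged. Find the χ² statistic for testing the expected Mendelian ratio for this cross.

18.246

For a monohybrid cross between heterozygotes with complete dominance, the expected phenotypic ratio is 3:1.
The 3:1 ratio has 4 parts, so with N = 709 the expected counts are:
  wild-type winged: 709 × 3/4 = 531.75
  vestigial-winged: 709 × 1/4 = 177.25
χ² = Σ (O − E)² / E
  wild-type winged: (581 − 531.75)² / 531.75 = 4.5615
  vestigial-winged: (128 − 177.25)² / 177.25 = 13.6844
χ² = 4.5615 + 13.6844 = 18.2459 ≈ 18.246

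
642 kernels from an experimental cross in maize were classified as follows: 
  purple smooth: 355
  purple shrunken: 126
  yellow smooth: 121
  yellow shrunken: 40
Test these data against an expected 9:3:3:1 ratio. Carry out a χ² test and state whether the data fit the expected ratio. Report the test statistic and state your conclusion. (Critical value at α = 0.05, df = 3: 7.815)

Under the 9:3:3:1 hypothesis (Σ ratio = 16, N = 642):
  purple smooth: 642 × 9/16 = 361.125
  purple shrunken: 642 × 3/16 = 120.375
  yellow smooth: 642 × 3/16 = 120.375
  yellow shrunken: 642 × 1/16 = 40.125
χ² = Σ (O − E)² / E
  purple smooth: (355 − 361.125)² / 361.125 = 0.1039
  purple shrunken: (126 − 120.375)² / 120.375 = 0.2629
  yellow smooth: (121 − 120.375)² / 120.375 = 0.0032
  yellow shrunken: (40 − 40.125)² / 40.125 = 0.0004
χ² = 0.1039 + 0.2629 + 0.0032 + 0.0004 = 0.3704 ≈ 0.370
Degrees of freedom = 4 − 1 = 3; critical value at α = 0.05 is 7.815.
Since 0.370 < 7.815, we fail to reject the null hypothesis — the data are consistent with the 9:3:3:1 ratio.

0.370; consistent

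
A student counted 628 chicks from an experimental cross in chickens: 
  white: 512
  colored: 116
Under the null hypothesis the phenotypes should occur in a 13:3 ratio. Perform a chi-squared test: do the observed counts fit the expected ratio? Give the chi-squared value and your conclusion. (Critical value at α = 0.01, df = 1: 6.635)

0.032; consistent

Under the 13:3 hypothesis (Σ ratio = 16, N = 628):
  white: 628 × 13/16 = 510.25
  colored: 628 × 3/16 = 117.75
χ² = Σ (O − E)² / E
  white: (512 − 510.25)² / 510.25 = 0.0060
  colored: (116 − 117.75)² / 117.75 = 0.0260
χ² = 0.0060 + 0.0260 = 0.032
Degrees of freedom = 2 − 1 = 1; critical value at α = 0.01 is 6.635.
Since 0.032 < 6.635, we fail to reject the null hypothesis — the data are consistent with the 13:3 ratio.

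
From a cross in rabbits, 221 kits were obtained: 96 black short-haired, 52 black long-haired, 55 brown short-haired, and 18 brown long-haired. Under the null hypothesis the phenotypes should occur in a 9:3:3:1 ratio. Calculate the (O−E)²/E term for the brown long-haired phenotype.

1.270

Total ratio parts = 16. Expected numbers out of 221:
  black short-haired: 221 × 9/16 = 124.3125
  black long-haired: 221 × 3/16 = 41.4375
  brown short-haired: 221 × 3/16 = 41.4375
  brown long-haired: 221 × 1/16 = 13.8125
Contribution of brown long-haired: (18 − 13.8125)² / 13.8125 = 1.2695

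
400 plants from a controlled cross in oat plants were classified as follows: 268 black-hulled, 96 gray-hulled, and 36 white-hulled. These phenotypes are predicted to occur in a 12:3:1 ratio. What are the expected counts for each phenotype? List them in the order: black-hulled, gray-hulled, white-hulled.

Under the 12:3:1 hypothesis (Σ ratio = 16, N = 400):
  black-hulled: 400 × 12/16 = 300
  gray-hulled: 400 × 3/16 = 75
  white-hulled: 400 × 1/16 = 25

300, 75, 25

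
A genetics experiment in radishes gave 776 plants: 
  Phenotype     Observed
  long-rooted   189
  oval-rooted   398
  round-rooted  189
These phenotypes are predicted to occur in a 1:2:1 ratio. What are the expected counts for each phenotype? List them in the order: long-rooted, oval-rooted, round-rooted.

194, 388, 194

Under the 1:2:1 hypothesis (Σ ratio = 4, N = 776):
  long-rooted: 776 × 1/4 = 194
  oval-rooted: 776 × 2/4 = 388
  round-rooted: 776 × 1/4 = 194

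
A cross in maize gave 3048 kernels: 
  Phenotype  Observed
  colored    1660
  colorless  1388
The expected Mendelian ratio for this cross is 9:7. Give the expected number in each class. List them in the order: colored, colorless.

Expected counts for N = 3048 under a 9:7 ratio (total parts = 16):
  colored: 3048 × 9/16 = 1714.5
  colorless: 3048 × 7/16 = 1333.5

1714.5, 1333.5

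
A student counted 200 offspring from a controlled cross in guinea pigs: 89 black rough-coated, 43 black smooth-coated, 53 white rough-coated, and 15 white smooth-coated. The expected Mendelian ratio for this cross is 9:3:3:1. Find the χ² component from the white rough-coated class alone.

6.407

The 9:3:3:1 ratio has 16 parts, so with N = 200 the expected counts are:
  black rough-coated: 200 × 9/16 = 112.5
  black smooth-coated: 200 × 3/16 = 37.5
  white rough-coated: 200 × 3/16 = 37.5
  white smooth-coated: 200 × 1/16 = 12.5
Contribution of white rough-coated: (53 − 37.5)² / 37.5 = 6.4067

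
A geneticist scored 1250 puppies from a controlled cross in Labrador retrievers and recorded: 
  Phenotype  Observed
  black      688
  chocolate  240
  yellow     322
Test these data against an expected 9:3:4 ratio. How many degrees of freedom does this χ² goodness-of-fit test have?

A goodness-of-fit test with 3 phenotype classes has df = 3 − 1 = 2.

2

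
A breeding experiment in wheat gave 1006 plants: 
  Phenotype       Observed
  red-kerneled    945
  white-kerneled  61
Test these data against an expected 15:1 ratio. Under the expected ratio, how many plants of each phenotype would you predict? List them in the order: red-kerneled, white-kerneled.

943.125, 62.875

Total ratio parts = 16. Expected numbers out of 1006:
  red-kerneled: 1006 × 15/16 = 943.125
  white-kerneled: 1006 × 1/16 = 62.875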